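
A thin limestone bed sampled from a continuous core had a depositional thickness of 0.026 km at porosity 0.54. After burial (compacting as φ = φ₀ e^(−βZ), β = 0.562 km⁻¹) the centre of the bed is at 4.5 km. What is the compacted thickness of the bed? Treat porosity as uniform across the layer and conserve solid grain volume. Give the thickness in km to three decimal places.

0.012 km

Porosity at 4.5 km: φ = 0.54·exp(−0.562×4.5) = 0.0431
Solid-volume conservation: h(1−φ) = h₀(1−φ₀) ⇒ h = h₀·(1−φ₀)/(1−φ)
h = 0.026 × (1 − 0.54)/(1 − 0.0431) = 0.026 × 0.4807 = 0.0125 km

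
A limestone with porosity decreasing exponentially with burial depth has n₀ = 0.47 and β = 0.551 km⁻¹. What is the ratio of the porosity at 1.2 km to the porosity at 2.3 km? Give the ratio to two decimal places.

1.83

n(d₁)/n(d₂) = e^(−β·d₁)/e^(−β·d₂) = e^{β(d₂−d₁)}
= exp(0.551 × 1.1) = exp(0.6061) = 1.8333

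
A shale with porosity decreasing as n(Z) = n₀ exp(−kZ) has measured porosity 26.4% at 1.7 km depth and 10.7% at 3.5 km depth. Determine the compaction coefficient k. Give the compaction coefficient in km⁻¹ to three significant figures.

Athy: n(Z) = n₀ e^(−kZ) ⇒ n₁/n₂ = e^{k(Z₂−Z₁)} ⇒ k = ln(n₁/n₂)/(Z₂−Z₁)
k = ln(0.264/0.107) / (3.5 − 1.7) = ln(2.467) / 1.8 = 0.9031 / 1.8 = 0.5017 km⁻¹

0.502 km⁻¹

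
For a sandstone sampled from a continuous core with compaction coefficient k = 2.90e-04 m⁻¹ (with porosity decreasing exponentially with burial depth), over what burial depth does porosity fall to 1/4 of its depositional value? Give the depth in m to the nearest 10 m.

4780 m

Working in km (1 km = 1000 m; k in km⁻¹ = k in m⁻¹ × 1000):
n/n₀ = 1/4 ⇒ exp(−k·Z) = 1/4 ⇒ Z = ln(4) / k
Z = 1.3863 / 0.29 = 4.780 km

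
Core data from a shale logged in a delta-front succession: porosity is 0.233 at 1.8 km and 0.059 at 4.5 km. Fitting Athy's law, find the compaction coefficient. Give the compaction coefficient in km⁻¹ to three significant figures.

Athy: n(z) = n₀ e^(−cz) ⇒ n₁/n₂ = e^{c(z₂−z₁)} ⇒ c = ln(n₁/n₂)/(z₂−z₁)
c = ln(0.233/0.059) / (4.5 − 1.8) = ln(3.949) / 2.7 = 1.3735 / 2.7 = 0.5087 km⁻¹

0.509 km⁻¹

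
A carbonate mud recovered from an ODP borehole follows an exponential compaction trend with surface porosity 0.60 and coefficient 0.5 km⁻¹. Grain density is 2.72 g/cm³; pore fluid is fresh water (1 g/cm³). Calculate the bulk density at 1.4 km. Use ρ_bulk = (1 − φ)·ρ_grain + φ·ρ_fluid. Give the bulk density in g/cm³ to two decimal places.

2.21 g/cm³

Porosity at depth: φ = 0.6·exp(−0.5×1.4) = 0.6×0.4966 = 0.2980
Bulk density: ρ_b = (1−φ)ρ_g + φ·ρ_f = 0.7020×2.72 + 0.2980×1
       = 1.910 + 0.298 = 2.208 g/cm³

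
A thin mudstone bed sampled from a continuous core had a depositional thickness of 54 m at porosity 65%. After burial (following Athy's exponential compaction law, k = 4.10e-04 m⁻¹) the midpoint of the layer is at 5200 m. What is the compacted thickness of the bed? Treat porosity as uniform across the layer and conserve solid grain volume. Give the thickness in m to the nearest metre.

Working in km (1 km = 1000 m; k in km⁻¹ = k in m⁻¹ × 1000):
Porosity at 5.2 km: phi = 0.65·exp(−0.41×5.2) = 0.0771
Solid-volume conservation: h(1−phi) = h₀(1−phi₀) ⇒ h = h₀·(1−phi₀)/(1−phi)
h = 0.054 × (1 − 0.65)/(1 − 0.0771) = 0.054 × 0.3792 = 0.0205 km

20 m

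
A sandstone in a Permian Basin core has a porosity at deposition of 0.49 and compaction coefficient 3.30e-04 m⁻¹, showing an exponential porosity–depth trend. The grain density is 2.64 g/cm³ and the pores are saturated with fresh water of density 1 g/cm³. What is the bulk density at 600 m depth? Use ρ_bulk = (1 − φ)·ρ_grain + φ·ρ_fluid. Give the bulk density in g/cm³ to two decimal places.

1.98 g/cm³

Working in km (1 km = 1000 m; k in km⁻¹ = k in m⁻¹ × 1000):
Porosity at depth: φ = 0.49·exp(−0.33×0.6) = 0.49×0.8204 = 0.4020
Bulk density: ρ_b = (1−φ)ρ_g + φ·ρ_f = 0.5980×2.64 + 0.4020×1
       = 1.579 + 0.402 = 1.981 g/cm³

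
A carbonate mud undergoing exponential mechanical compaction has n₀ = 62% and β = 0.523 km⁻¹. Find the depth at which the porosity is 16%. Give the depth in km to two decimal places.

2.59 km

Invert Athy's law: d = ln(n₀/n) / β
d = ln(0.62/0.16) / 0.523 = ln(3.875) / 0.523 = 1.3545 / 0.523 = 2.590 km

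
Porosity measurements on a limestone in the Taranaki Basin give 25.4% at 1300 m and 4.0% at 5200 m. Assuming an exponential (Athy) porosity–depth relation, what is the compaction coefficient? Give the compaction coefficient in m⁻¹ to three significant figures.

Working in km (1 km = 1000 m; c in km⁻¹ = c in m⁻¹ × 1000):
Athy: phi(z) = phi₀ e^(−cz) ⇒ phi₁/phi₂ = e^{c(z₂−z₁)} ⇒ c = ln(phi₁/phi₂)/(z₂−z₁)
c = ln(0.254/0.04) / (5.2 − 1.3) = ln(6.35) / 3.9 = 1.8485 / 3.9 = 0.474 km⁻¹

0.000474 m⁻¹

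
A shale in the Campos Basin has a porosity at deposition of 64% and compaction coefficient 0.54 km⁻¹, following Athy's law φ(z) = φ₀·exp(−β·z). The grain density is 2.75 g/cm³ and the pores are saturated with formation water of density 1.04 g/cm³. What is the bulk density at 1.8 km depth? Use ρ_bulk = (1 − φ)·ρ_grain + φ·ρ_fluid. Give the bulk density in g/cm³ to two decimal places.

2.34 g/cm³

Porosity at depth: φ = 0.64·exp(−0.54×1.8) = 0.64×0.3783 = 0.2421
Bulk density: ρ_b = (1−φ)ρ_g + φ·ρ_f = 0.7579×2.75 + 0.2421×1.04
       = 2.084 + 0.252 = 2.336 g/cm³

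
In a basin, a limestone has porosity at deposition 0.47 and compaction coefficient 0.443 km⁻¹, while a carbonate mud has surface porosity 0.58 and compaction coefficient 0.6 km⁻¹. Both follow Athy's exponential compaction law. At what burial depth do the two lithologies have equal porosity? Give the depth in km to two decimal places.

Set φ₀ₐ e^(−βₐZ) = φ₀ᵦ e^(−βᵦZ) ⇒ ln(φ₀ₐ/φ₀ᵦ) = (βₐ − βᵦ)·Z
Z = ln(0.47/0.58) / (0.443 − 0.6) = -0.2103 / -0.157 = 1.339 km

1.34 km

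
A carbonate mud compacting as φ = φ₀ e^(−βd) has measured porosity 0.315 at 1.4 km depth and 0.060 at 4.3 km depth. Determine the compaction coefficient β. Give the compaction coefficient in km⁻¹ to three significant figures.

0.572 km⁻¹

Athy: φ(d) = φ₀ e^(−βd) ⇒ φ₁/φ₂ = e^{β(d₂−d₁)} ⇒ β = ln(φ₁/φ₂)/(d₂−d₁)
β = ln(0.315/0.06) / (4.3 − 1.4) = ln(5.25) / 2.9 = 1.6582 / 2.9 = 0.5718 km⁻¹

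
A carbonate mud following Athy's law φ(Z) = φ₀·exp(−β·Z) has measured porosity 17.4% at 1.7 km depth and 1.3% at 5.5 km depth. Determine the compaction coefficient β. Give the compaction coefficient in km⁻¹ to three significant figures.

Athy: φ(Z) = φ₀ e^(−βZ) ⇒ φ₁/φ₂ = e^{β(Z₂−Z₁)} ⇒ β = ln(φ₁/φ₂)/(Z₂−Z₁)
β = ln(0.174/0.013) / (5.5 − 1.7) = ln(13.38) / 3.8 = 2.5941 / 3.8 = 0.6827 km⁻¹

0.683 km⁻¹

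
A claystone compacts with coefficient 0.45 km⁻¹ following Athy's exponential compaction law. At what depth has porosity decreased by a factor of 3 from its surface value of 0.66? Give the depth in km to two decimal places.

φ/φ₀ = 1/3 ⇒ exp(−c·Z) = 1/3 ⇒ Z = ln(3) / c
Z = 1.0986 / 0.45 = 2.441 km

2.44 km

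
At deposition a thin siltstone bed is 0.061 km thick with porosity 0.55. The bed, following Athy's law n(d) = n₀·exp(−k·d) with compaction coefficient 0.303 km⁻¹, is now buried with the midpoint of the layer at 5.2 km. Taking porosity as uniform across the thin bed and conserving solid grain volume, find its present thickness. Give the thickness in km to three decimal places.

0.031 km

Porosity at 5.2 km: n = 0.55·exp(−0.303×5.2) = 0.1138
Solid-volume conservation: h(1−n) = h₀(1−n₀) ⇒ h = h₀·(1−n₀)/(1−n)
h = 0.061 × (1 − 0.55)/(1 − 0.1138) = 0.061 × 0.5078 = 0.0310 km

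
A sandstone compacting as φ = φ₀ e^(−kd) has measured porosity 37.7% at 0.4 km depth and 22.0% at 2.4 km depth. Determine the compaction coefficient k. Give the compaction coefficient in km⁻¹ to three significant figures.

Athy: φ(d) = φ₀ e^(−kd) ⇒ φ₁/φ₂ = e^{k(d₂−d₁)} ⇒ k = ln(φ₁/φ₂)/(d₂−d₁)
k = ln(0.377/0.22) / (2.4 − 0.4) = ln(1.714) / 2 = 0.5386 / 2 = 0.2693 km⁻¹

0.269 km⁻¹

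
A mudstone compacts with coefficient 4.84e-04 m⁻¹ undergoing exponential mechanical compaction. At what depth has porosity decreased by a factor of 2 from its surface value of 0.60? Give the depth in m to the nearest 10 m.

Working in km (1 km = 1000 m; c in km⁻¹ = c in m⁻¹ × 1000):
phi/phi₀ = 1/2 ⇒ exp(−c·Z) = 1/2 ⇒ Z = ln(2) / c
Z = 0.6931 / 0.484 = 1.432 km

1430 m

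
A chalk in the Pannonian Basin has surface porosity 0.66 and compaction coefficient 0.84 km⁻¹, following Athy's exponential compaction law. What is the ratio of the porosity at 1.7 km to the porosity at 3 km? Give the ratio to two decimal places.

phi(Z₁)/phi(Z₂) = e^(−k·Z₁)/e^(−k·Z₂) = e^{k(Z₂−Z₁)}
= exp(0.84 × 1.3) = exp(1.092) = 2.9802

2.98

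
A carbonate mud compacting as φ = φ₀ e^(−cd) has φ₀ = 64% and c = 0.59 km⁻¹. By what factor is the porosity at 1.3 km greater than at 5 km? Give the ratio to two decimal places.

8.87

φ(d₁)/φ(d₂) = e^(−c·d₁)/e^(−c·d₂) = e^{c(d₂−d₁)}
= exp(0.59 × 3.7) = exp(2.183) = 8.8729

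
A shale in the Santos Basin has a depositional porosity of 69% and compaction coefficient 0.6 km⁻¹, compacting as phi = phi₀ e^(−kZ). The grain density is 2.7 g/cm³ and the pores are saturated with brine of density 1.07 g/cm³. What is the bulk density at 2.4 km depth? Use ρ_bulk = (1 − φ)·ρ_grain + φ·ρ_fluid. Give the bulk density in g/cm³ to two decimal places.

Porosity at depth: phi = 0.69·exp(−0.6×2.4) = 0.69×0.2369 = 0.1635
Bulk density: ρ_b = (1−phi)ρ_g + phi·ρ_f = 0.8365×2.7 + 0.1635×1.07
       = 2.259 + 0.175 = 2.434 g/cm³

2.43 g/cm³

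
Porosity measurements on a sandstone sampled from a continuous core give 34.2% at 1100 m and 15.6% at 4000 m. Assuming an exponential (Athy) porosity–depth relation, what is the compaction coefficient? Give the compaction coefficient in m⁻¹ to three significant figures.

Working in km (1 km = 1000 m; k in km⁻¹ = k in m⁻¹ × 1000):
Athy: φ(Z) = φ₀ e^(−kZ) ⇒ φ₁/φ₂ = e^{k(Z₂−Z₁)} ⇒ k = ln(φ₁/φ₂)/(Z₂−Z₁)
k = ln(0.342/0.156) / (4 − 1.1) = ln(2.192) / 2.9 = 0.7850 / 2.9 = 0.2707 km⁻¹

0.000271 m⁻¹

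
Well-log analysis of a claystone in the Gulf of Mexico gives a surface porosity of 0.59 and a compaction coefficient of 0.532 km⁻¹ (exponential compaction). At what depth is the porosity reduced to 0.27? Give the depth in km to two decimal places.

Invert Athy's law: z = ln(φ₀/φ) / β
z = ln(0.59/0.27) / 0.532 = ln(2.185) / 0.532 = 0.7817 / 0.532 = 1.469 km

1.47 km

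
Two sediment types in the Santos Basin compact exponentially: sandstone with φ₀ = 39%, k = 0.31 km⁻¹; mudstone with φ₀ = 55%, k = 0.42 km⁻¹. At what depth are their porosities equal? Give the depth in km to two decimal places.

3.13 km

Set φ₀ₐ e^(−kₐZ) = φ₀ᵦ e^(−kᵦZ) ⇒ ln(φ₀ₐ/φ₀ᵦ) = (kₐ − kᵦ)·Z
Z = ln(0.39/0.55) / (0.31 − 0.42) = -0.3438 / -0.11 = 3.125 km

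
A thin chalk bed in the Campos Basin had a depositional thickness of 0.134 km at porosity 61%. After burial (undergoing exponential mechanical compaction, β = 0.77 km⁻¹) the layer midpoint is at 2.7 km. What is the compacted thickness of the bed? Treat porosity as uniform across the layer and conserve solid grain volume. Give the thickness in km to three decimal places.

0.057 km

Porosity at 2.7 km: phi = 0.61·exp(−0.77×2.7) = 0.0763
Solid-volume conservation: h(1−phi) = h₀(1−phi₀) ⇒ h = h₀·(1−phi₀)/(1−phi)
h = 0.134 × (1 − 0.61)/(1 − 0.0763) = 0.134 × 0.4222 = 0.0566 km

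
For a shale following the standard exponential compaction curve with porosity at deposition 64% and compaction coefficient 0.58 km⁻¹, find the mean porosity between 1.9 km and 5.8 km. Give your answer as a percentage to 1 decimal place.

⟨n⟩ = (1/(d₂−d₁)) ∫ n₀ e^(−cd) dd = n₀·(e^(−c·d₁) − e^(−c·d₂)) / (c·(d₂−d₁))
e^(−0.58×1.9) = 0.3322; e^(−0.58×5.8) = 0.0346
⟨n⟩ = 0.64 × (0.3322 − 0.0346) / (0.58 × 3.9) = 0.64 × 0.1316 = 0.0842

8.4%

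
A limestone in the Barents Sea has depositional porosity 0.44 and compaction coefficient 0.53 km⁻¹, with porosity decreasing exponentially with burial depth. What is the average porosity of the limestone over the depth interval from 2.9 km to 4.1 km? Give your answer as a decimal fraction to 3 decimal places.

⟨φ⟩ = (1/(Z₂−Z₁)) ∫ φ₀ e^(−βZ) dZ = φ₀·(e^(−β·Z₁) − e^(−β·Z₂)) / (β·(Z₂−Z₁))
e^(−0.53×2.9) = 0.2150; e^(−0.53×4.1) = 0.1138
⟨φ⟩ = 0.44 × (0.2150 − 0.1138) / (0.53 × 1.2) = 0.44 × 0.1591 = 0.0700

0.070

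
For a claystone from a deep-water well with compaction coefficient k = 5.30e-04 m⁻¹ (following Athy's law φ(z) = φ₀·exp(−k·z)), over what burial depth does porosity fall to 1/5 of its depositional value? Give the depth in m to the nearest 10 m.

3040 m

Working in km (1 km = 1000 m; k in km⁻¹ = k in m⁻¹ × 1000):
φ/φ₀ = 1/5 ⇒ exp(−k·z) = 1/5 ⇒ z = ln(5) / k
z = 1.6094 / 0.53 = 3.037 km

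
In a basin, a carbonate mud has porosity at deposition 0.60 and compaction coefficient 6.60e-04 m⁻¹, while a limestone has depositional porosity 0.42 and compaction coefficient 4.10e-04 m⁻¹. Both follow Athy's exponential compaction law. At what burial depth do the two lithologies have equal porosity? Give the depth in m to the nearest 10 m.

1430 m

Working in km (1 km = 1000 m; k in km⁻¹ = k in m⁻¹ × 1000):
Set φ₀ₐ e^(−kₐZ) = φ₀ᵦ e^(−kᵦZ) ⇒ ln(φ₀ₐ/φ₀ᵦ) = (kₐ − kᵦ)·Z
Z = ln(0.6/0.42) / (0.66 − 0.41) = 0.3567 / 0.25 = 1.427 km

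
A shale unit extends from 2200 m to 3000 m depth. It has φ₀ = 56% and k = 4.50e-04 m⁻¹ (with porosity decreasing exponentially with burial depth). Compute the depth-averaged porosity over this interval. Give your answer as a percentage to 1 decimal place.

Working in km (1 km = 1000 m; k in km⁻¹ = k in m⁻¹ × 1000):
⟨φ⟩ = (1/(d₂−d₁)) ∫ φ₀ e^(−kd) dd = φ₀·(e^(−k·d₁) − e^(−k·d₂)) / (k·(d₂−d₁))
e^(−0.45×2.2) = 0.3716; e^(−0.45×3) = 0.2592
⟨φ⟩ = 0.56 × (0.3716 − 0.2592) / (0.45 × 0.8) = 0.56 × 0.3120 = 0.1747

17.5%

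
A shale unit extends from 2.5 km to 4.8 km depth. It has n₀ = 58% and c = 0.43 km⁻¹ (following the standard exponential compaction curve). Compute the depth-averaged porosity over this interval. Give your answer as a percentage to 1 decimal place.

⟨n⟩ = (1/(z₂−z₁)) ∫ n₀ e^(−cz) dz = n₀·(e^(−c·z₁) − e^(−c·z₂)) / (c·(z₂−z₁))
e^(−0.43×2.5) = 0.3413; e^(−0.43×4.8) = 0.1269
⟨n⟩ = 0.58 × (0.3413 − 0.1269) / (0.43 × 2.3) = 0.58 × 0.2167 = 0.1257

12.6%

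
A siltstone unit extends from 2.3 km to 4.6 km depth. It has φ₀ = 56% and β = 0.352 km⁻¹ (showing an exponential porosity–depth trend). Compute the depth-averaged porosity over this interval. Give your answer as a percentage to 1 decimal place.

17.1%

⟨φ⟩ = (1/(Z₂−Z₁)) ∫ φ₀ e^(−βZ) dZ = φ₀·(e^(−β·Z₁) − e^(−β·Z₂)) / (β·(Z₂−Z₁))
e^(−0.352×2.3) = 0.4450; e^(−0.352×4.6) = 0.1981
⟨φ⟩ = 0.56 × (0.4450 − 0.1981) / (0.352 × 2.3) = 0.56 × 0.3051 = 0.1708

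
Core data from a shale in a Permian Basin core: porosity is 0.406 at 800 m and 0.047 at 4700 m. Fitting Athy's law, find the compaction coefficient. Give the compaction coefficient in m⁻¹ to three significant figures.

Working in km (1 km = 1000 m; c in km⁻¹ = c in m⁻¹ × 1000):
Athy: φ(d) = φ₀ e^(−cd) ⇒ φ₁/φ₂ = e^{c(d₂−d₁)} ⇒ c = ln(φ₁/φ₂)/(d₂−d₁)
c = ln(0.406/0.047) / (4.7 − 0.8) = ln(8.638) / 3.9 = 2.1562 / 3.9 = 0.5529 km⁻¹

0.000553 m⁻¹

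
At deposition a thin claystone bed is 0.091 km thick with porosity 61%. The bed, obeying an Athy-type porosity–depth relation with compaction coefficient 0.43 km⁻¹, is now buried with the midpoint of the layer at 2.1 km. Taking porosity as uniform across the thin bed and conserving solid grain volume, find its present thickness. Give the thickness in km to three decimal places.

Porosity at 2.1 km: φ = 0.61·exp(−0.43×2.1) = 0.2473
Solid-volume conservation: h(1−φ) = h₀(1−φ₀) ⇒ h = h₀·(1−φ₀)/(1−φ)
h = 0.091 × (1 − 0.61)/(1 − 0.2473) = 0.091 × 0.5181 = 0.0471 km

0.047 km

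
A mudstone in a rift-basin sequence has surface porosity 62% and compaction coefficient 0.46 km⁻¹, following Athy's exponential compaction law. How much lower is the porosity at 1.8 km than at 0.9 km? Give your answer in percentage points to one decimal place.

13.9 percentage points

phi(0.9) = 0.62·e^(−0.46×0.9) = 0.4098
phi(1.8) = 0.62·e^(−0.46×1.8) = 0.2709
Δphi = 0.4098 − 0.2709 = 0.1389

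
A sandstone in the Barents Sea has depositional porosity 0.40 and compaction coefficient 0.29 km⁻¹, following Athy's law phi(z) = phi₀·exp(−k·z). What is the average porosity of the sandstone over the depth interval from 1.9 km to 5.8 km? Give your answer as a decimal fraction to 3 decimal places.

0.138

⟨phi⟩ = (1/(z₂−z₁)) ∫ phi₀ e^(−kz) dz = phi₀·(e^(−k·z₁) − e^(−k·z₂)) / (k·(z₂−z₁))
e^(−0.29×1.9) = 0.5764; e^(−0.29×5.8) = 0.1860
⟨phi⟩ = 0.4 × (0.5764 − 0.1860) / (0.29 × 3.9) = 0.4 × 0.3452 = 0.1381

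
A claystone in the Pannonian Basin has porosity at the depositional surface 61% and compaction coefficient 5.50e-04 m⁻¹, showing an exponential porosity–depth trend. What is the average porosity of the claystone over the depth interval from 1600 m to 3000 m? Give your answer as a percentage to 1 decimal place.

Working in km (1 km = 1000 m; c in km⁻¹ = c in m⁻¹ × 1000):
⟨φ⟩ = (1/(z₂−z₁)) ∫ φ₀ e^(−cz) dz = φ₀·(e^(−c·z₁) − e^(−c·z₂)) / (c·(z₂−z₁))
e^(−0.55×1.6) = 0.4148; e^(−0.55×3) = 0.1920
⟨φ⟩ = 0.61 × (0.4148 − 0.1920) / (0.55 × 1.4) = 0.61 × 0.2893 = 0.1765

17.6%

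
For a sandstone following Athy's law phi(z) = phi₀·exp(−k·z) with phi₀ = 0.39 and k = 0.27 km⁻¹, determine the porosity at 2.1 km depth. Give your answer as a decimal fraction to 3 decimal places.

0.221

phi = phi₀·exp(−k·z) = 0.39 × exp(−0.27 × 2.1) = 0.39 × exp(−0.567)
  = 0.39 × 0.5672 = 0.2212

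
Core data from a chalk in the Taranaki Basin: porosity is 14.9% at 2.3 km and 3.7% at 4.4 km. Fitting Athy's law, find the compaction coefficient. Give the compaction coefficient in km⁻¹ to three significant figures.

0.663 km⁻¹

Athy: φ(d) = φ₀ e^(−βd) ⇒ φ₁/φ₂ = e^{β(d₂−d₁)} ⇒ β = ln(φ₁/φ₂)/(d₂−d₁)
β = ln(0.149/0.037) / (4.4 − 2.3) = ln(4.027) / 2.1 = 1.3930 / 2.1 = 0.6633 km⁻¹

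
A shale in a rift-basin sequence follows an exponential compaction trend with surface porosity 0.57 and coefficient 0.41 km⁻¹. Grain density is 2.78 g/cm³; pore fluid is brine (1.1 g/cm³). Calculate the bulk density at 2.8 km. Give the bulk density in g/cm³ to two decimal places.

2.48 g/cm³

Porosity at depth: φ = 0.57·exp(−0.41×2.8) = 0.57×0.3173 = 0.1808
Bulk density: ρ_b = (1−φ)ρ_g + φ·ρ_f = 0.8192×2.78 + 0.1808×1.1
       = 2.277 + 0.199 = 2.476 g/cm³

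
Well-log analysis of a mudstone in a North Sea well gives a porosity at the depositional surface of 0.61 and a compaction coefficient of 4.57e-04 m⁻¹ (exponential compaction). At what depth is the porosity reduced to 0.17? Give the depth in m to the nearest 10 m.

2800 m

Working in km (1 km = 1000 m; β in km⁻¹ = β in m⁻¹ × 1000):
Invert Athy's law: Z = ln(n₀/n) / β
Z = ln(0.61/0.17) / 0.457 = ln(3.588) / 0.457 = 1.2777 / 0.457 = 2.796 km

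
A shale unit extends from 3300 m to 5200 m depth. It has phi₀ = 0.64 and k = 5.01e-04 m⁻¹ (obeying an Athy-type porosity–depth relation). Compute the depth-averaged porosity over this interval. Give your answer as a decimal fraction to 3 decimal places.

Working in km (1 km = 1000 m; k in km⁻¹ = k in m⁻¹ × 1000):
⟨phi⟩ = (1/(z₂−z₁)) ∫ phi₀ e^(−kz) dz = phi₀·(e^(−k·z₁) − e^(−k·z₂)) / (k·(z₂−z₁))
e^(−0.501×3.3) = 0.1914; e^(−0.501×5.2) = 0.0739
⟨phi⟩ = 0.64 × (0.1914 − 0.0739) / (0.501 × 1.9) = 0.64 × 0.1235 = 0.0790

0.079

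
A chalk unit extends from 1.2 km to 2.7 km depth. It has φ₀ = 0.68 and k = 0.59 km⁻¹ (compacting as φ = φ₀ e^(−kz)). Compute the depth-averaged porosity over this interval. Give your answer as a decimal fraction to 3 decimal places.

⟨φ⟩ = (1/(z₂−z₁)) ∫ φ₀ e^(−kz) dz = φ₀·(e^(−k·z₁) − e^(−k·z₂)) / (k·(z₂−z₁))
e^(−0.59×1.2) = 0.4926; e^(−0.59×2.7) = 0.2033
⟨φ⟩ = 0.68 × (0.4926 − 0.2033) / (0.59 × 1.5) = 0.68 × 0.3269 = 0.2223

0.222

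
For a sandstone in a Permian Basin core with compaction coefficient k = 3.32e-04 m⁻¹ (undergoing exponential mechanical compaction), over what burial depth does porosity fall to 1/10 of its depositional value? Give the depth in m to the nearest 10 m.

6940 m

Working in km (1 km = 1000 m; k in km⁻¹ = k in m⁻¹ × 1000):
n/n₀ = 1/10 ⇒ exp(−k·Z) = 1/10 ⇒ Z = ln(10) / k
Z = 2.3026 / 0.332 = 6.935 km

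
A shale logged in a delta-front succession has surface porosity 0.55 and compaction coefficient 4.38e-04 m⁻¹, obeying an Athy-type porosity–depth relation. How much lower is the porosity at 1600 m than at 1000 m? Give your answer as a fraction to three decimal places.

0.082

Working in km (1 km = 1000 m; c in km⁻¹ = c in m⁻¹ × 1000):
n(1) = 0.55·e^(−0.438×1) = 0.3549
n(1.6) = 0.55·e^(−0.438×1.6) = 0.2729
Δn = 0.3549 − 0.2729 = 0.0820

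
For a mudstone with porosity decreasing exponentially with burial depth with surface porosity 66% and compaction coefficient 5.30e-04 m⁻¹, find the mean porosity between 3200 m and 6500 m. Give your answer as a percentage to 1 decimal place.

Working in km (1 km = 1000 m; β in km⁻¹ = β in m⁻¹ × 1000):
⟨φ⟩ = (1/(Z₂−Z₁)) ∫ φ₀ e^(−βZ) dZ = φ₀·(e^(−β·Z₁) − e^(−β·Z₂)) / (β·(Z₂−Z₁))
e^(−0.53×3.2) = 0.1834; e^(−0.53×6.5) = 0.0319
⟨φ⟩ = 0.66 × (0.1834 − 0.0319) / (0.53 × 3.3) = 0.66 × 0.0866 = 0.0572

5.7%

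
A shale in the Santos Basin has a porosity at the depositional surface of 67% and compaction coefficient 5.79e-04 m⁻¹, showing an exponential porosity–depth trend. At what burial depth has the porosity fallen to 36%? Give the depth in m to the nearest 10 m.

Working in km (1 km = 1000 m; c in km⁻¹ = c in m⁻¹ × 1000):
Invert Athy's law: d = ln(n₀/n) / c
d = ln(0.67/0.36) / 0.579 = ln(1.861) / 0.579 = 0.6212 / 0.579 = 1.073 km

1070 m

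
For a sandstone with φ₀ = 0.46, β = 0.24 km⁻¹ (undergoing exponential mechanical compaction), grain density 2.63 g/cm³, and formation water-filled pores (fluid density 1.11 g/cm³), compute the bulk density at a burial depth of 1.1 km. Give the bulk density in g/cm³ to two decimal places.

Porosity at depth: φ = 0.46·exp(−0.24×1.1) = 0.46×0.7680 = 0.3533
Bulk density: ρ_b = (1−φ)ρ_g + φ·ρ_f = 0.6467×2.63 + 0.3533×1.11
       = 1.701 + 0.392 = 2.093 g/cm³

2.09 g/cm³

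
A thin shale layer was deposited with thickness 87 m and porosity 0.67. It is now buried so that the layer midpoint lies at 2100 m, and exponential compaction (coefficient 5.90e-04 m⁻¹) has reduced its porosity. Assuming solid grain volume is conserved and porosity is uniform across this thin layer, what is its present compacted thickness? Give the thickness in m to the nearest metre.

Working in km (1 km = 1000 m; c in km⁻¹ = c in m⁻¹ × 1000):
Porosity at 2.1 km: phi = 0.67·exp(−0.59×2.1) = 0.1941
Solid-volume conservation: h(1−phi) = h₀(1−phi₀) ⇒ h = h₀·(1−phi₀)/(1−phi)
h = 0.087 × (1 − 0.67)/(1 − 0.1941) = 0.087 × 0.4095 = 0.0356 km

36 m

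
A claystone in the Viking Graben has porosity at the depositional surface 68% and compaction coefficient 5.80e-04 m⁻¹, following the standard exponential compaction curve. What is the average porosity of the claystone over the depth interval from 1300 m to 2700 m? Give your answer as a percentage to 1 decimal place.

21.9%

Working in km (1 km = 1000 m; β in km⁻¹ = β in m⁻¹ × 1000):
⟨φ⟩ = (1/(Z₂−Z₁)) ∫ φ₀ e^(−βZ) dZ = φ₀·(e^(−β·Z₁) − e^(−β·Z₂)) / (β·(Z₂−Z₁))
e^(−0.58×1.3) = 0.4705; e^(−0.58×2.7) = 0.2089
⟨φ⟩ = 0.68 × (0.4705 − 0.2089) / (0.58 × 1.4) = 0.68 × 0.3222 = 0.2191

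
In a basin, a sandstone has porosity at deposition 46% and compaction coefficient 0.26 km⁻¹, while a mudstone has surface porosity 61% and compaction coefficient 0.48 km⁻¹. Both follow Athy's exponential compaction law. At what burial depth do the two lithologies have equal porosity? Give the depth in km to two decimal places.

1.28 km

Set n₀ₐ e^(−cₐd) = n₀ᵦ e^(−cᵦd) ⇒ ln(n₀ₐ/n₀ᵦ) = (cₐ − cᵦ)·d
d = ln(0.46/0.61) / (0.26 − 0.48) = -0.2822 / -0.22 = 1.283 km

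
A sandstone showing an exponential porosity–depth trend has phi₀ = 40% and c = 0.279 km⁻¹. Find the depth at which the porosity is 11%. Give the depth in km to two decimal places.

4.63 km

Invert Athy's law: z = ln(phi₀/phi) / c
z = ln(0.4/0.11) / 0.279 = ln(3.636) / 0.279 = 1.2910 / 0.279 = 4.627 km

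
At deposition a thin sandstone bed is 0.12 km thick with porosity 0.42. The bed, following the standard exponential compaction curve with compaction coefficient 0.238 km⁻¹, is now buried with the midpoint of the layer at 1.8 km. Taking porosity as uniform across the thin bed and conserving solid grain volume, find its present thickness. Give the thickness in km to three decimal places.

Porosity at 1.8 km: phi = 0.42·exp(−0.238×1.8) = 0.2737
Solid-volume conservation: h(1−phi) = h₀(1−phi₀) ⇒ h = h₀·(1−phi₀)/(1−phi)
h = 0.12 × (1 − 0.42)/(1 − 0.2737) = 0.12 × 0.7985 = 0.0958 km

0.096 km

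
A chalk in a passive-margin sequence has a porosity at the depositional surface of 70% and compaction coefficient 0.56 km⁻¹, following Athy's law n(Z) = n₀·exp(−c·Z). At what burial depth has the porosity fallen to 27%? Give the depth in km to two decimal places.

1.70 km

Invert Athy's law: Z = ln(n₀/n) / c
Z = ln(0.7/0.27) / 0.56 = ln(2.593) / 0.56 = 0.9527 / 0.56 = 1.701 km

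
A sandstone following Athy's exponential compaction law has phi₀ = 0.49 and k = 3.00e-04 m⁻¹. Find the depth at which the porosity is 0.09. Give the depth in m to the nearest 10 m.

5650 m

Working in km (1 km = 1000 m; k in km⁻¹ = k in m⁻¹ × 1000):
Invert Athy's law: Z = ln(phi₀/phi) / k
Z = ln(0.49/0.09) / 0.3 = ln(5.444) / 0.3 = 1.6946 / 0.3 = 5.649 km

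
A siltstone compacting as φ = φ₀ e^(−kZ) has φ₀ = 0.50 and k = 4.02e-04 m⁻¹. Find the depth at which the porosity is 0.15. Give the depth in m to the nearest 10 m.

Working in km (1 km = 1000 m; k in km⁻¹ = k in m⁻¹ × 1000):
Invert Athy's law: Z = ln(φ₀/φ) / k
Z = ln(0.5/0.15) / 0.402 = ln(3.333) / 0.402 = 1.2040 / 0.402 = 2.995 km

2990 m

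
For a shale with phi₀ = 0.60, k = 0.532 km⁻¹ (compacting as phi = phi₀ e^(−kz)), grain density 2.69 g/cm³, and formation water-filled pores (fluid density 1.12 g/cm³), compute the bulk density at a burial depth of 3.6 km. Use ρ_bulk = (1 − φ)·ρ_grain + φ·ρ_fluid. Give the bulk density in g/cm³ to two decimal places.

Porosity at depth: phi = 0.6·exp(−0.532×3.6) = 0.6×0.1473 = 0.0884
Bulk density: ρ_b = (1−phi)ρ_g + phi·ρ_f = 0.9116×2.69 + 0.0884×1.12
       = 2.452 + 0.099 = 2.551 g/cm³

2.55 g/cm³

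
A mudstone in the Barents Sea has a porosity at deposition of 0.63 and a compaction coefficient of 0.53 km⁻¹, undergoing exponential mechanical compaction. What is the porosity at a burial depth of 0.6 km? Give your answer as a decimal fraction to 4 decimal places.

phi = phi₀·exp(−c·Z) = 0.63 × exp(−0.53 × 0.6) = 0.63 × exp(−0.318)
  = 0.63 × 0.7276 = 0.4584

0.4584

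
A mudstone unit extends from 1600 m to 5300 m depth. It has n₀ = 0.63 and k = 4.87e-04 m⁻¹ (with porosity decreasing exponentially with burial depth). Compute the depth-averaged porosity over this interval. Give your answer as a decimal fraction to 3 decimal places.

Working in km (1 km = 1000 m; k in km⁻¹ = k in m⁻¹ × 1000):
⟨n⟩ = (1/(z₂−z₁)) ∫ n₀ e^(−kz) dz = n₀·(e^(−k·z₁) − e^(−k·z₂)) / (k·(z₂−z₁))
e^(−0.487×1.6) = 0.4588; e^(−0.487×5.3) = 0.0757
⟨n⟩ = 0.63 × (0.4588 − 0.0757) / (0.487 × 3.7) = 0.63 × 0.2126 = 0.1339

0.134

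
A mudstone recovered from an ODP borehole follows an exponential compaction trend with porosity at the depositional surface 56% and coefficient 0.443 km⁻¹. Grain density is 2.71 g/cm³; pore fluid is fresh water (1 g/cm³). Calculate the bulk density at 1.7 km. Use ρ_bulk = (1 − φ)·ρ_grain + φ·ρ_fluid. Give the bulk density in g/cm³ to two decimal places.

2.26 g/cm³

Porosity at depth: φ = 0.56·exp(−0.443×1.7) = 0.56×0.4709 = 0.2637
Bulk density: ρ_b = (1−φ)ρ_g + φ·ρ_f = 0.7363×2.71 + 0.2637×1
       = 1.995 + 0.264 = 2.259 g/cm³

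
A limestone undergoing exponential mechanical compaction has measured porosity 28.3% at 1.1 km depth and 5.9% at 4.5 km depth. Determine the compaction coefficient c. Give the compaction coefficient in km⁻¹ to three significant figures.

0.461 km⁻¹

Athy: n(z) = n₀ e^(−cz) ⇒ n₁/n₂ = e^{c(z₂−z₁)} ⇒ c = ln(n₁/n₂)/(z₂−z₁)
c = ln(0.283/0.059) / (4.5 − 1.1) = ln(4.797) / 3.4 = 1.5679 / 3.4 = 0.4611 km⁻¹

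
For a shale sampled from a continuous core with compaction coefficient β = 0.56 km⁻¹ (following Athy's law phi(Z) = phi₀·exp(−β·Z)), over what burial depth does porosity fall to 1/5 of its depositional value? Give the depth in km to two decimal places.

phi/phi₀ = 1/5 ⇒ exp(−β·Z) = 1/5 ⇒ Z = ln(5) / β
Z = 1.6094 / 0.56 = 2.874 km

2.87 km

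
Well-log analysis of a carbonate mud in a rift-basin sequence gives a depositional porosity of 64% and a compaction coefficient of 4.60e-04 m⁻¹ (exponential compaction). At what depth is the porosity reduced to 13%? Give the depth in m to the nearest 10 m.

Working in km (1 km = 1000 m; β in km⁻¹ = β in m⁻¹ × 1000):
Invert Athy's law: Z = ln(phi₀/phi) / β
Z = ln(0.64/0.13) / 0.46 = ln(4.923) / 0.46 = 1.5939 / 0.46 = 3.465 km

3470 m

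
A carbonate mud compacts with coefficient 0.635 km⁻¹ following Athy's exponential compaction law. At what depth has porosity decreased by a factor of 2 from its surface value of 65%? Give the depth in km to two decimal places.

1.09 km

φ/φ₀ = 1/2 ⇒ exp(−k·Z) = 1/2 ⇒ Z = ln(2) / k
Z = 0.6931 / 0.635 = 1.092 km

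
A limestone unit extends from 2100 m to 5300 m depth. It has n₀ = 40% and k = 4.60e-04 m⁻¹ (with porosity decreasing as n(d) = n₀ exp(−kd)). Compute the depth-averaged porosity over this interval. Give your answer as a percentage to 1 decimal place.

8.0%

Working in km (1 km = 1000 m; k in km⁻¹ = k in m⁻¹ × 1000):
⟨n⟩ = (1/(d₂−d₁)) ∫ n₀ e^(−kd) dd = n₀·(e^(−k·d₁) − e^(−k·d₂)) / (k·(d₂−d₁))
e^(−0.46×2.1) = 0.3806; e^(−0.46×5.3) = 0.0873
⟨n⟩ = 0.4 × (0.3806 − 0.0873) / (0.46 × 3.2) = 0.4 × 0.1992 = 0.0797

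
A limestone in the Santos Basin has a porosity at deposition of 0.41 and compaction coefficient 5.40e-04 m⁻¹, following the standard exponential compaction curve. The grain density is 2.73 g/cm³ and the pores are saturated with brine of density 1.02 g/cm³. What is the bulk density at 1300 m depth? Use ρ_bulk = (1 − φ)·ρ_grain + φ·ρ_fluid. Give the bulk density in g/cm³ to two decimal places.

2.38 g/cm³

Working in km (1 km = 1000 m; k in km⁻¹ = k in m⁻¹ × 1000):
Porosity at depth: n = 0.41·exp(−0.54×1.3) = 0.41×0.4956 = 0.2032
Bulk density: ρ_b = (1−n)ρ_g + n·ρ_f = 0.7968×2.73 + 0.2032×1.02
       = 2.175 + 0.207 = 2.383 g/cm³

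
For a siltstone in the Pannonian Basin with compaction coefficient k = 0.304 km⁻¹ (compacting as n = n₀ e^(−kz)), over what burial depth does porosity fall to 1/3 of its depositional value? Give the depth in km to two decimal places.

n/n₀ = 1/3 ⇒ exp(−k·z) = 1/3 ⇒ z = ln(3) / k
z = 1.0986 / 0.304 = 3.614 km

3.61 km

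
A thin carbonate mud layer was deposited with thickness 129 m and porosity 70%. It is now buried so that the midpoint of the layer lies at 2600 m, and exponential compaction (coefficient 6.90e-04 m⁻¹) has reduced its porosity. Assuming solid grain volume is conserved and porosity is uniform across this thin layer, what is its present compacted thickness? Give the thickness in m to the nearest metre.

44 m

Working in km (1 km = 1000 m; β in km⁻¹ = β in m⁻¹ × 1000):
Porosity at 2.6 km: φ = 0.7·exp(−0.69×2.6) = 0.1164
Solid-volume conservation: h(1−φ) = h₀(1−φ₀) ⇒ h = h₀·(1−φ₀)/(1−φ)
h = 0.129 × (1 − 0.7)/(1 − 0.1164) = 0.129 × 0.3395 = 0.0438 km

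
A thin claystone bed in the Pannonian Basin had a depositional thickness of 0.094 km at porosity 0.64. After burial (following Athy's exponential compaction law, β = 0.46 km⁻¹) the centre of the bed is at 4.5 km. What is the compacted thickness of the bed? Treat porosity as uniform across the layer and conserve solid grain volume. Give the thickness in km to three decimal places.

Porosity at 4.5 km: φ = 0.64·exp(−0.46×4.5) = 0.0808
Solid-volume conservation: h(1−φ) = h₀(1−φ₀) ⇒ h = h₀·(1−φ₀)/(1−φ)
h = 0.094 × (1 − 0.64)/(1 − 0.0808) = 0.094 × 0.3916 = 0.0368 km

0.037 km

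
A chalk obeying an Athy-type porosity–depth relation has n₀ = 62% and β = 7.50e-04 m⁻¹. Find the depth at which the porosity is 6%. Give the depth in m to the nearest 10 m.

3110 m

Working in km (1 km = 1000 m; β in km⁻¹ = β in m⁻¹ × 1000):
Invert Athy's law: d = ln(n₀/n) / β
d = ln(0.62/0.06) / 0.75 = ln(10.33) / 0.75 = 2.3354 / 0.75 = 3.114 km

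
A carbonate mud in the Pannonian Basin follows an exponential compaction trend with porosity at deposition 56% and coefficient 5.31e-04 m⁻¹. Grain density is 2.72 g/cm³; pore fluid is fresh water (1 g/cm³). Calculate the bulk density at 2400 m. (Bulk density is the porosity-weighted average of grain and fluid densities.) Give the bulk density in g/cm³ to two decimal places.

2.45 g/cm³

Working in km (1 km = 1000 m; k in km⁻¹ = k in m⁻¹ × 1000):
Porosity at depth: phi = 0.56·exp(−0.531×2.4) = 0.56×0.2796 = 0.1566
Bulk density: ρ_b = (1−phi)ρ_g + phi·ρ_f = 0.8434×2.72 + 0.1566×1
       = 2.294 + 0.157 = 2.451 g/cm³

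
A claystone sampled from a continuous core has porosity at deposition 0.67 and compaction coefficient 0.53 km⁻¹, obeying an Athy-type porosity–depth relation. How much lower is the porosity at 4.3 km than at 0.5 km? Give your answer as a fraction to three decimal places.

0.445

n(0.5) = 0.67·e^(−0.53×0.5) = 0.5140
n(4.3) = 0.67·e^(−0.53×4.3) = 0.0686
Δn = 0.5140 − 0.0686 = 0.4454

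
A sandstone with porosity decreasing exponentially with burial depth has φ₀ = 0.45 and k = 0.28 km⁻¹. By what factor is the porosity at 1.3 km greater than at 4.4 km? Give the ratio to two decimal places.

2.38

φ(d₁)/φ(d₂) = e^(−k·d₁)/e^(−k·d₂) = e^{k(d₂−d₁)}
= exp(0.28 × 3.1) = exp(0.868) = 2.3821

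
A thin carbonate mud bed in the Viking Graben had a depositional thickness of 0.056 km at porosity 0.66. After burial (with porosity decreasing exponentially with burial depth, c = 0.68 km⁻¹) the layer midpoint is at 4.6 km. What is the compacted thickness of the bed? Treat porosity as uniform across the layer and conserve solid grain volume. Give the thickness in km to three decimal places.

Porosity at 4.6 km: n = 0.66·exp(−0.68×4.6) = 0.0289
Solid-volume conservation: h(1−n) = h₀(1−n₀) ⇒ h = h₀·(1−n₀)/(1−n)
h = 0.056 × (1 − 0.66)/(1 − 0.0289) = 0.056 × 0.3501 = 0.0196 km

0.020 km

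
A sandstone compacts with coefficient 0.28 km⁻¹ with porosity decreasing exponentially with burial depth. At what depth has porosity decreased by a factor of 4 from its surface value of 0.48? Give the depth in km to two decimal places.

4.95 km

n/n₀ = 1/4 ⇒ exp(−c·z) = 1/4 ⇒ z = ln(4) / c
z = 1.3863 / 0.28 = 4.951 km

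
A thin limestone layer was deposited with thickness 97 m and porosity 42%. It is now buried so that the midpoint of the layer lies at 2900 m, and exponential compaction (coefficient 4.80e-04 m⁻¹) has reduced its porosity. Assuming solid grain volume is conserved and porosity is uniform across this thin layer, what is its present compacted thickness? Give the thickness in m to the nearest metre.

63 m

Working in km (1 km = 1000 m; k in km⁻¹ = k in m⁻¹ × 1000):
Porosity at 2.9 km: φ = 0.42·exp(−0.48×2.9) = 0.1044
Solid-volume conservation: h(1−φ) = h₀(1−φ₀) ⇒ h = h₀·(1−φ₀)/(1−φ)
h = 0.097 × (1 − 0.42)/(1 − 0.1044) = 0.097 × 0.6476 = 0.0628 km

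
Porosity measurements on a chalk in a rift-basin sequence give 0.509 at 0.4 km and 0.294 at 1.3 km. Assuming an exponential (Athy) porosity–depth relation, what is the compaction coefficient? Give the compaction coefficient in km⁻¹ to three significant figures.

Athy: phi(Z) = phi₀ e^(−βZ) ⇒ phi₁/phi₂ = e^{β(Z₂−Z₁)} ⇒ β = ln(phi₁/phi₂)/(Z₂−Z₁)
β = ln(0.509/0.294) / (1.3 − 0.4) = ln(1.731) / 0.9 = 0.5489 / 0.9 = 0.6099 km⁻¹

0.610 km⁻¹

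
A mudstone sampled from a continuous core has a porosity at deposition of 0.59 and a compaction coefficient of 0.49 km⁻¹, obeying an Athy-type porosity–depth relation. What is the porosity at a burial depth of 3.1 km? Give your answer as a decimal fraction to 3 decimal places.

φ = φ₀·exp(−β·d) = 0.59 × exp(−0.49 × 3.1) = 0.59 × exp(−1.519)
  = 0.59 × 0.2189 = 0.1292

0.129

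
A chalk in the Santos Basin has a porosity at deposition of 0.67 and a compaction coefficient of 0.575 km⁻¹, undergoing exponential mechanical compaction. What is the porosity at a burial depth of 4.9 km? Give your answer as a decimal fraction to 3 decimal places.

n = n₀·exp(−k·Z) = 0.67 × exp(−0.575 × 4.9) = 0.67 × exp(−2.817)
  = 0.67 × 0.0598 = 0.0400

0.040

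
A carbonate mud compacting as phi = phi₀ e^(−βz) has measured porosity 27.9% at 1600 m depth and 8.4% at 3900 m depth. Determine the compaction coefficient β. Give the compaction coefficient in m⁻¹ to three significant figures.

Working in km (1 km = 1000 m; β in km⁻¹ = β in m⁻¹ × 1000):
Athy: phi(z) = phi₀ e^(−βz) ⇒ phi₁/phi₂ = e^{β(z₂−z₁)} ⇒ β = ln(phi₁/phi₂)/(z₂−z₁)
β = ln(0.279/0.084) / (3.9 − 1.6) = ln(3.321) / 2.3 = 1.2004 / 2.3 = 0.5219 km⁻¹

0.000522 m⁻¹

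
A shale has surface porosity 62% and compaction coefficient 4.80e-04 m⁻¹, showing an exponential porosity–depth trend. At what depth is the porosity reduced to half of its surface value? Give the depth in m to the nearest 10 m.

1440 m

Working in km (1 km = 1000 m; β in km⁻¹ = β in m⁻¹ × 1000):
phi/phi₀ = 1/2 ⇒ exp(−β·d) = 1/2 ⇒ d = ln(2) / β
d = 0.6931 / 0.48 = 1.444 km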